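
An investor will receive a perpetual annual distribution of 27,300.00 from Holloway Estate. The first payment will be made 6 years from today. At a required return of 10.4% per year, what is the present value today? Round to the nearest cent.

160060.42

Value at end of year 5: C / r = 27,300.00 / 0.104 = 262,500.0000
Discount to today: PV = 262,500.0000 / (1 + 0.104)^5 = 262,500.0000 / 1.640006 = 160,060.42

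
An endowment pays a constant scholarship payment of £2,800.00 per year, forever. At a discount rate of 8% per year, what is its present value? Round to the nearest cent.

£35000.00

Level perpetuity: PV = C / r = £2,800.00 / 0.08 = £35,000.00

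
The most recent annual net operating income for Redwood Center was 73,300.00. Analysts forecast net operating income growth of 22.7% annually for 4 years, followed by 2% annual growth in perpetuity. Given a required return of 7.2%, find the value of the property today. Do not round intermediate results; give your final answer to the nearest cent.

D_1 = 89939.10000
D_2 = 110355.27570
D_3 = 135405.92328
D_4 = 166143.06787
Terminal value at year 4: TV = D_4×(1+g_2)/(r−g_2) = 169465.92923/0.052 = 3258960.17744
P_0 = D_1/(1+r)^1 + D_2/(1+r)^2 + D_3/(1+r)^3 + D_4/(1+r)^4 + TV/(1+r)^4
    = 83898.41418 + 96029.24832 + 109914.07434 + 125806.50113 + 2467742.90674 = 2883391.14470

2883391.14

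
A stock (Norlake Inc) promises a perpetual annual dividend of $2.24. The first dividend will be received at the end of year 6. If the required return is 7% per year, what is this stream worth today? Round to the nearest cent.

$22.82

Value at end of year 5: C / r = $2.24 / 0.07 = $32.0000
Discount to today: PV = $32.0000 / (1 + 0.07)^5 = $32.0000 / 1.402552 = $22.82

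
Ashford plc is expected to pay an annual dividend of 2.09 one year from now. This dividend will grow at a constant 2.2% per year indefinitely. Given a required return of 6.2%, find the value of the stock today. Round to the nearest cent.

Growing perpetuity: P = D₁ / (r − g) = 2.0900 / (0.062 − 0.022) = 52.25

52.25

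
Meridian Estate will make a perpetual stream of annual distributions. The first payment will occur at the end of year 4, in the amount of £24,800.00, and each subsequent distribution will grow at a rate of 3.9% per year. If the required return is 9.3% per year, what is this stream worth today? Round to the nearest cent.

£351720.30

Value at end of year 3: C₁ / (r − g) = £24,800.00 / (0.093 − 0.039) = £459,259.2593
Discount to today: PV = £459,259.2593 / (1 + 0.093)^3 = £459,259.2593 / 1.305751 = £351,720.30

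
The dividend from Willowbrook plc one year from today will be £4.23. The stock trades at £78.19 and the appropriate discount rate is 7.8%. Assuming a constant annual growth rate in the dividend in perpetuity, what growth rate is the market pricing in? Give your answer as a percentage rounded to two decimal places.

2.39%

P = D₁/(r−g) ⇒ g = r − D₁/P = 0.078 − £4.23/£78.19 = 0.023901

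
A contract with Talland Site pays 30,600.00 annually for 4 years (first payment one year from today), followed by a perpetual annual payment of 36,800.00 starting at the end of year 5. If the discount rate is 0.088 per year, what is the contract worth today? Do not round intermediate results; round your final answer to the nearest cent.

PV of 4-year annuity: 30,600.00 × [1 − (1+0.088)^−4] / 0.088 = 99572.19114
Perpetuity value at year 4: 36,800.00 / 0.088 = 418181.81818
PV of perpetuity: 418181.81818 / (1+0.088)^4 = 298434.86937
Total PV = 99572.19114 + 298434.86937 = 398007.06050

398007.06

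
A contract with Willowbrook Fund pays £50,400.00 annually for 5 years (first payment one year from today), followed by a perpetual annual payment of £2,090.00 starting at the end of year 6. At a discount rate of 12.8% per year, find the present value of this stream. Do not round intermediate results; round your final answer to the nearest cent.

£187078.03

PV of 5-year annuity: £50,400.00 × [1 − (1+0.128)^−5] / 0.128 = 178136.93732
Perpetuity value at year 5: £2,090.00 / 0.128 = 16328.12500
PV of perpetuity: 16328.12500 / (1+0.128)^5 = 8941.09724
Total PV = 178136.93732 + 8941.09724 = 187078.03456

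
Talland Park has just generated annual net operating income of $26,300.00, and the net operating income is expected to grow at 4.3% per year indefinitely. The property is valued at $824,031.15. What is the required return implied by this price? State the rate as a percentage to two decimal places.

7.63%

D₁ = $26,300.00 × 1.043 = $27,430.9000
P = D₁/(r − g) ⇒ r = D₁/P + g = $27,430.9000/$824,031.15 + 0.043 = 0.033289 + 0.043 = 0.076289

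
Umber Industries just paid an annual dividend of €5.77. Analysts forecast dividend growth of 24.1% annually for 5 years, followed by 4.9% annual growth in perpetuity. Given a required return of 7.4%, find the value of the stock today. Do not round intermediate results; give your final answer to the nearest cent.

D_1 = 7.16057
D_2 = 8.88627
D_3 = 11.02786
D_4 = 13.68557
D_5 = 16.98379
Terminal value at year 5: TV = D_5×(1+g_2)/(r−g_2) = 17.81600/0.025 = 712.64001
P_0 = D_1/(1+r)^1 + D_2/(1+r)^2 + D_3/(1+r)^3 + D_4/(1+r)^4 + D_5/(1+r)^5 + TV/(1+r)^5
    = 6.66720 + 7.70390 + 8.90181 + 10.28598 + 11.88539 + 498.71082 = 544.15510

€544.16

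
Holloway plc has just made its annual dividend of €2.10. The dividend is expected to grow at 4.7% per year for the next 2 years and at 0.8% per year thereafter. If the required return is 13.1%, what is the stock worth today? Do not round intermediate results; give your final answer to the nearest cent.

D_1 = 2.19870
D_2 = 2.30204
Terminal value at year 2: TV = D_2×(1+g_2)/(r−g_2) = 2.32046/0.123 = 18.86549
P_0 = D_1/(1+r)^1 + D_2/(1+r)^2 + TV/(1+r)^2
    = 1.94403 + 1.79965 + 14.74833 = 18.49201

€18.49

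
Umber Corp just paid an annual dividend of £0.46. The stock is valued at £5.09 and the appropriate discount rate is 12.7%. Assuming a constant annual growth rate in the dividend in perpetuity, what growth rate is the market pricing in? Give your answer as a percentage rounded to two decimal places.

3.36%

P = D₀(1+g)/(r−g) ⇒ P(r−g) = D₀(1+g) ⇒ g(P+D₀) = P·r − D₀
g = (P·r − D₀)/(P + D₀) = (£5.09×0.127 − £0.46) / (£5.09 + £0.46) = 0.033591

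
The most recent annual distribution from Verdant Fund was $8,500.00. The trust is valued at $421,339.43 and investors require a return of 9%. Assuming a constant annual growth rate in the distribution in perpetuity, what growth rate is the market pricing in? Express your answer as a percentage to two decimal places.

P = D₀(1+g)/(r−g) ⇒ P(r−g) = D₀(1+g) ⇒ g(P+D₀) = P·r − D₀
g = (P·r − D₀)/(P + D₀) = ($421,339.43×0.09 − $8,500.00) / ($421,339.43 + $8,500.00) = 0.068445

6.84%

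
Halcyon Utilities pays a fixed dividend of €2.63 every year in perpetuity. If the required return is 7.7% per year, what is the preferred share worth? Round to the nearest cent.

Level perpetuity: PV = C / r = €2.63 / 0.077 = €34.16

€34.16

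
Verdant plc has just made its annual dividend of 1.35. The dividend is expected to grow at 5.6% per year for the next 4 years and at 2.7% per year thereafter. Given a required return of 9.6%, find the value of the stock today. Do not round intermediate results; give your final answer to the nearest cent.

D_1 = 1.42560
D_2 = 1.50543
D_3 = 1.58974
D_4 = 1.67876
Terminal value at year 4: TV = D_4×(1+g_2)/(r−g_2) = 1.72409/0.069 = 24.98681
P_0 = D_1/(1+r)^1 + D_2/(1+r)^2 + D_3/(1+r)^3 + D_4/(1+r)^4 + TV/(1+r)^4
    = 1.30073 + 1.25326 + 1.20752 + 1.16345 + 17.31684 = 22.24179

22.24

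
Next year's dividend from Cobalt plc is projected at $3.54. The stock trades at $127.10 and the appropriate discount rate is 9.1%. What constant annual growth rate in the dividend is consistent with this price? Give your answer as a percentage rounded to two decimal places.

6.31%

P = D₁/(r−g) ⇒ g = r − D₁/P = 0.091 − $3.54/$127.10 = 0.063148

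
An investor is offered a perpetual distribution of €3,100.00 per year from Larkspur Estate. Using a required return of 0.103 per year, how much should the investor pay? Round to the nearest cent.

€30097.09

Level perpetuity: PV = C / r = €3,100.00 / 0.103 = €30,097.09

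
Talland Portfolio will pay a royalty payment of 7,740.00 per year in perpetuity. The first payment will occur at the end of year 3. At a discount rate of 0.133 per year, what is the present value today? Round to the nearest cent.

45334.57

Value at end of year 2: C / r = 7,740.00 / 0.133 = 58,195.4887
Discount to today: PV = 58,195.4887 / (1 + 0.133)^2 = 58,195.4887 / 1.283689 = 45,334.57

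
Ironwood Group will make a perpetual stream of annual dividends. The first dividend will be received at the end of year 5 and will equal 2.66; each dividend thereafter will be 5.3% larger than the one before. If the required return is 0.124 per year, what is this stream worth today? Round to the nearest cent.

Value at end of year 4: C₁ / (r − g) = 2.66 / (0.124 − 0.053) = 37.4648
Discount to today: PV = 37.4648 / (1 + 0.124)^4 = 37.4648 / 1.596119 = 23.47

23.47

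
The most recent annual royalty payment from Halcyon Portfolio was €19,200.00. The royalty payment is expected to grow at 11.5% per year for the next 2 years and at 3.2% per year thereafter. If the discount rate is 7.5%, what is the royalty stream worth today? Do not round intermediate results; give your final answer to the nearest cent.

€536299.92

D_1 = 21408.00000
D_2 = 23869.92000
Terminal value at year 2: TV = D_2×(1+g_2)/(r−g_2) = 24633.75744/0.043 = 572878.08000
P_0 = D_1/(1+r)^1 + D_2/(1+r)^2 + TV/(1+r)^2
    = 19914.41860 + 20655.42023 + 495730.08545 = 536299.92428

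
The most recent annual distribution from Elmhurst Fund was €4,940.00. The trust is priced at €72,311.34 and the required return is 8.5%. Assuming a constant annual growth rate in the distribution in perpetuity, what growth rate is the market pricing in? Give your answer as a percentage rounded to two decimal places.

P = D₀(1+g)/(r−g) ⇒ P(r−g) = D₀(1+g) ⇒ g(P+D₀) = P·r − D₀
g = (P·r − D₀)/(P + D₀) = (€72,311.34×0.085 − €4,940.00) / (€72,311.34 + €4,940.00) = 0.015617

1.56%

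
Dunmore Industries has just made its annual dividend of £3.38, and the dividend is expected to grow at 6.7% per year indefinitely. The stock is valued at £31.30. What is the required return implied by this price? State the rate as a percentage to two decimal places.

D₁ = £3.38 × 1.067 = £3.6065
P = D₁/(r − g) ⇒ r = D₁/P + g = £3.6065/£31.30 + 0.067 = 0.115222 + 0.067 = 0.182222

18.22%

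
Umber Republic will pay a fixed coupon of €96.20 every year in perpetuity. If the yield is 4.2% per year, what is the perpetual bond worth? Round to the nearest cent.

Level perpetuity: PV = C / r = €96.20 / 0.042 = €2,290.48

€2290.48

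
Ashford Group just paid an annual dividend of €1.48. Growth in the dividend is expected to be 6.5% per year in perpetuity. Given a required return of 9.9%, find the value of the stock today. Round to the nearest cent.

€46.36

D₁ = D₀ × (1 + g) = €1.48 × 1.065 = €1.5762
Growing perpetuity: P = D₁ / (r − g) = €1.5762 / (0.099 − 0.065) = €46.36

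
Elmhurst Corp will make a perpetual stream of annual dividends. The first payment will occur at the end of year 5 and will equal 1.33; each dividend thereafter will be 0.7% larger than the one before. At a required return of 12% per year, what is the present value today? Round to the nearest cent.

Value at end of year 4: C₁ / (r − g) = 1.33 / (0.12 − 0.007) = 11.7699
Discount to today: PV = 11.7699 / (1 + 0.12)^4 = 11.7699 / 1.573519 = 7.48

7.48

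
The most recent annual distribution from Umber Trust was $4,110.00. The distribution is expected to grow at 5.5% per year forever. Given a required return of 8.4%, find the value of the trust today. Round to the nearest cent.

$149518.97

D₁ = D₀ × (1 + g) = $4,110.00 × 1.055 = $4,336.0500
Growing perpetuity: P = D₁ / (r − g) = $4,336.0500 / (0.084 − 0.055) = $149,518.97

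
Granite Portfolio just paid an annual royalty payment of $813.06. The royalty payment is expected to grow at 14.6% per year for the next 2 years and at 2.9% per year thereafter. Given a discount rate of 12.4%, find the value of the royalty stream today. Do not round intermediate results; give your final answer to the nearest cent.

D_1 = 931.76676
D_2 = 1067.80471
Terminal value at year 2: TV = D_2×(1+g_2)/(r−g_2) = 1098.77104/0.095 = 11566.01098
P_0 = D_1/(1+r)^1 + D_2/(1+r)^2 + TV/(1+r)^2
    = 828.97399 + 845.19946 + 9154.84463 = 10829.01807

$10829.02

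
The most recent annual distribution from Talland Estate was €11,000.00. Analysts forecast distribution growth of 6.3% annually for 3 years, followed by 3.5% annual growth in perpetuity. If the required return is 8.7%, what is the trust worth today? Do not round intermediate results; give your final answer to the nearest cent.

€236322.10

D_1 = 11693.00000
D_2 = 12429.65900
D_3 = 13212.72752
Terminal value at year 3: TV = D_3×(1+g_2)/(r−g_2) = 13675.17298/0.052 = 262984.09577
P_0 = D_1/(1+r)^1 + D_2/(1+r)^2 + D_3/(1+r)^3 + TV/(1+r)^3
    = 10757.12971 + 10519.62179 + 10287.35783 + 204757.98763 = 236322.09696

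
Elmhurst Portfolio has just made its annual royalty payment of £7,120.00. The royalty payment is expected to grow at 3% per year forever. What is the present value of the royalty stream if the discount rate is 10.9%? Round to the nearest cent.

D₁ = D₀ × (1 + g) = £7,120.00 × 1.03 = £7,333.6000
Growing perpetuity: P = D₁ / (r − g) = £7,333.6000 / (0.109 − 0.03) = £92,830.38

£92830.38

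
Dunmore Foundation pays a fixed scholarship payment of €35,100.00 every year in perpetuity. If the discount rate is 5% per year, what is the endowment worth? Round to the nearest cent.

Level perpetuity: PV = C / r = €35,100.00 / 0.05 = €702,000.00

€702000.00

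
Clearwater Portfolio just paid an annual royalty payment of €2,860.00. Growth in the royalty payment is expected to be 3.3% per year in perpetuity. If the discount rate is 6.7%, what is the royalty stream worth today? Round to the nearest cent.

€86893.53

D₁ = D₀ × (1 + g) = €2,860.00 × 1.033 = €2,954.3800
Growing perpetuity: P = D₁ / (r − g) = €2,954.3800 / (0.067 − 0.033) = €86,893.53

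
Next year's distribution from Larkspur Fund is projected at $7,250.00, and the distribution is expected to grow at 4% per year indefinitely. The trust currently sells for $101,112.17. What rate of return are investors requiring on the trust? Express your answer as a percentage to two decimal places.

11.17%

P = D₁/(r − g) ⇒ r = D₁/P + g = $7,250.0000/$101,112.17 + 0.04 = 0.071703 + 0.04 = 0.111703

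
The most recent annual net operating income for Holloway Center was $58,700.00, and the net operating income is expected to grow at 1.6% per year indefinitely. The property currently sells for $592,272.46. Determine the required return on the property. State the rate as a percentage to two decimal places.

11.67%

D₁ = $58,700.00 × 1.016 = $59,639.2000
P = D₁/(r − g) ⇒ r = D₁/P + g = $59,639.2000/$592,272.46 + 0.016 = 0.100696 + 0.016 = 0.116696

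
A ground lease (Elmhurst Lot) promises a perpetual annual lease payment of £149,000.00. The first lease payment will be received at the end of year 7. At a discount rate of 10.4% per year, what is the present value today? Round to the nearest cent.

£791295.12

Value at end of year 6: C / r = £149,000.00 / 0.104 = £1,432,692.3077
Discount to today: PV = £1,432,692.3077 / (1 + 0.104)^6 = £1,432,692.3077 / 1.810566 = £791,295.12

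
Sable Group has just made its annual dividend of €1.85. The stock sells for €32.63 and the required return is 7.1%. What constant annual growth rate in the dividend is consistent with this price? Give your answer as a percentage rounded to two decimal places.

1.35%

P = D₀(1+g)/(r−g) ⇒ P(r−g) = D₀(1+g) ⇒ g(P+D₀) = P·r − D₀
g = (P·r − D₀)/(P + D₀) = (€32.63×0.071 − €1.85) / (€32.63 + €1.85) = 0.013536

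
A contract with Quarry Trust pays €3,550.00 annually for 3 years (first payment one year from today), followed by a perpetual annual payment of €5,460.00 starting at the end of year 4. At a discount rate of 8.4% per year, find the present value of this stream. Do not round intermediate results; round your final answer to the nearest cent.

€60113.06

PV of 3-year annuity: €3,550.00 × [1 − (1+0.084)^−3] / 0.084 = 9083.06306
Perpetuity value at year 3: €5,460.00 / 0.084 = 65000.00000
PV of perpetuity: 65000.00000 / (1+0.084)^3 = 51029.99315
Total PV = 9083.06306 + 51029.99315 = 60113.05621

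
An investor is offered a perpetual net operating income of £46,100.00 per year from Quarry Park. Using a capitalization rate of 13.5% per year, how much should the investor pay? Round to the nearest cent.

Level perpetuity: PV = C / r = £46,100.00 / 0.135 = £341,481.48

£341481.48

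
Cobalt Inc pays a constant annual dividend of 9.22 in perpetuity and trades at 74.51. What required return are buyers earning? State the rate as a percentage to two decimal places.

P = C/r ⇒ r = C/P = 9.22/74.51 = 0.123742

12.37%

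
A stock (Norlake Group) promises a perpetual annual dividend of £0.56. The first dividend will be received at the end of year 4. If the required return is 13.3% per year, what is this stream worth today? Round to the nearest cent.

£2.89

Value at end of year 3: C / r = £0.56 / 0.133 = £4.2105
Discount to today: PV = £4.2105 / (1 + 0.133)^3 = £4.2105 / 1.454420 = £2.89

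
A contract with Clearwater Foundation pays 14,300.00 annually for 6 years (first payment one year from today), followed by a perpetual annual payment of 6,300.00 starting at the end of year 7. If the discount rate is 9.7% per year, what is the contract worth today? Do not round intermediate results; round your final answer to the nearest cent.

PV of 6-year annuity: 14,300.00 × [1 − (1+0.097)^−6] / 0.097 = 62831.60665
Perpetuity value at year 6: 6,300.00 / 0.097 = 64948.45361
PV of perpetuity: 64948.45361 / (1+0.097)^6 = 37267.39613
Total PV = 62831.60665 + 37267.39613 = 100099.00278

100099.00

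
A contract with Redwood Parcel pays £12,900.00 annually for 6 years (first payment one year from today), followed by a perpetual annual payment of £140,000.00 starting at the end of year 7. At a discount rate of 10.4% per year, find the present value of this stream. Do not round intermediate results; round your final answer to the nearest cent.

£799029.13

PV of 6-year annuity: £12,900.00 × [1 − (1+0.104)^−6] / 0.104 = 55530.36033
Perpetuity value at year 6: £140,000.00 / 0.104 = 1346153.84615
PV of perpetuity: 1346153.84615 / (1+0.104)^6 = 743498.77280
Total PV = 55530.36033 + 743498.77280 = 799029.13313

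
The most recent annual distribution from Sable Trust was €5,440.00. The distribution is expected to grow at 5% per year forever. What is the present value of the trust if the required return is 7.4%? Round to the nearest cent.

€238000.00

D₁ = D₀ × (1 + g) = €5,440.00 × 1.05 = €5,712.0000
Growing perpetuity: P = D₁ / (r − g) = €5,712.0000 / (0.074 − 0.05) = €238,000.00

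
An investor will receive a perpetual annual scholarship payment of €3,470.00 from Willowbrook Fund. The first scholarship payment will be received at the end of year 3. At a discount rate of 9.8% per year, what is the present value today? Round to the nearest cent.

€29369.65

Value at end of year 2: C / r = €3,470.00 / 0.098 = €35,408.1633
Discount to today: PV = €35,408.1633 / (1 + 0.098)^2 = €35,408.1633 / 1.205604 = €29,369.65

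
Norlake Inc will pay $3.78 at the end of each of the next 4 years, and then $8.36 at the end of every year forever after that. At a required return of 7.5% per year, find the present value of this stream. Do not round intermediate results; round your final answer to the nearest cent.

$96.13

PV of 4-year annuity: $3.78 × [1 − (1+0.075)^−4] / 0.075 = 12.66045
Perpetuity value at year 4: $8.36 / 0.075 = 111.46667
PV of perpetuity: 111.46667 / (1+0.075)^4 = 83.46630
Total PV = 12.66045 + 83.46630 = 96.12675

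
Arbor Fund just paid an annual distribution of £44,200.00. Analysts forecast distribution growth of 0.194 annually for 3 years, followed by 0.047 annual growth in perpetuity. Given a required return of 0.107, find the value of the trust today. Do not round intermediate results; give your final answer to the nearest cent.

£1122360.64

D_1 = 52774.80000
D_2 = 63013.11120
D_3 = 75237.65477
Terminal value at year 3: TV = D_3×(1+g_2)/(r−g_2) = 78773.82455/0.06 = 1312897.07579
P_0 = D_1/(1+r)^1 + D_2/(1+r)^2 + D_3/(1+r)^3 + TV/(1+r)^3
    = 47673.71274 + 51420.42729 + 55461.59908 + 967804.90396 = 1122360.64306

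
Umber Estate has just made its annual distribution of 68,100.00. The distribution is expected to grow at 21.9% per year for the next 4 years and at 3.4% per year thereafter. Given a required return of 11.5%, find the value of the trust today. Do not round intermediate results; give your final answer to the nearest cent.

1584057.89

D_1 = 83013.90000
D_2 = 101193.94410
D_3 = 123355.41786
D_4 = 150370.25437
Terminal value at year 4: TV = D_4×(1+g_2)/(r−g_2) = 155482.84302/0.081 = 1919541.27182
P_0 = D_1/(1+r)^1 + D_2/(1+r)^2 + D_3/(1+r)^3 + D_4/(1+r)^4 + TV/(1+r)^4
    = 74451.92825 + 81396.32335 + 88988.44679 + 97288.71447 + 1241932.47853 = 1584057.89138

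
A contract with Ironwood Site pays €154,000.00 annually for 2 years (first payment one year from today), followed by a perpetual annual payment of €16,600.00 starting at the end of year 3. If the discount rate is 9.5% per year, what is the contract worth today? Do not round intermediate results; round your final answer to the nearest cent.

€414809.40

PV of 2-year annuity: €154,000.00 × [1 − (1+0.095)^−2] / 0.095 = 269076.95836
Perpetuity value at year 2: €16,600.00 / 0.095 = 174736.84211
PV of perpetuity: 174736.84211 / (1+0.095)^2 = 145732.44270
Total PV = 269076.95836 + 145732.44270 = 414809.40106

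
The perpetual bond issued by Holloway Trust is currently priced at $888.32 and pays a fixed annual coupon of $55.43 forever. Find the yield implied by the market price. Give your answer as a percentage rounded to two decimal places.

6.24%

P = C/r ⇒ r = C/P = $55.43/$888.32 = 0.062399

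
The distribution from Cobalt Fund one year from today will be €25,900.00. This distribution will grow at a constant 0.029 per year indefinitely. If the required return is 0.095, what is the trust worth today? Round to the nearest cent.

Growing perpetuity: P = D₁ / (r − g) = €25,900.0000 / (0.095 − 0.029) = €392,424.24

€392424.24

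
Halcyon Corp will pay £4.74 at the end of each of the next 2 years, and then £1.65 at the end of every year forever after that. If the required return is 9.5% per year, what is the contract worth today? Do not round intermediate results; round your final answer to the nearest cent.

£22.77

PV of 2-year annuity: £4.74 × [1 − (1+0.095)^−2] / 0.095 = 8.28198
Perpetuity value at year 2: £1.65 / 0.095 = 17.36842
PV of perpetuity: 17.36842 / (1+0.095)^2 = 14.48545
Total PV = 8.28198 + 14.48545 = 22.76743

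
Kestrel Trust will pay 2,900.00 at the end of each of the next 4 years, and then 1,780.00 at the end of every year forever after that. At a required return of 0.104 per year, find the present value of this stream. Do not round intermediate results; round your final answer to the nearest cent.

PV of 4-year annuity: 2,900.00 × [1 − (1+0.104)^−4] / 0.104 = 9113.57409
Perpetuity value at year 4: 1,780.00 / 0.104 = 17115.38462
PV of perpetuity: 17115.38462 / (1+0.104)^4 = 11521.53569
Total PV = 9113.57409 + 11521.53569 = 20635.10978

20635.11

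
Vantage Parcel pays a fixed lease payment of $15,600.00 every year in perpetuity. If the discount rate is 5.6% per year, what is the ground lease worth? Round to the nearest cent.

$278571.43

Level perpetuity: PV = C / r = $15,600.00 / 0.056 = $278,571.43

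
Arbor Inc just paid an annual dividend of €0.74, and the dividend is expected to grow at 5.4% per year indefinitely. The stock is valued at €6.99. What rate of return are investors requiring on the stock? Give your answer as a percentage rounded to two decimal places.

16.56%

D₁ = €0.74 × 1.054 = €0.7800
P = D₁/(r − g) ⇒ r = D₁/P + g = €0.7800/€6.99 + 0.054 = 0.111582 + 0.054 = 0.165582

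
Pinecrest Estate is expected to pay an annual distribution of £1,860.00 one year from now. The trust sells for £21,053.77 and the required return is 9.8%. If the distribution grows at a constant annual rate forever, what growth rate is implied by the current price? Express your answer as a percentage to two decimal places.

0.97%

P = D₁/(r−g) ⇒ g = r − D₁/P = 0.098 − £1,860.00/£21,053.77 = 0.009655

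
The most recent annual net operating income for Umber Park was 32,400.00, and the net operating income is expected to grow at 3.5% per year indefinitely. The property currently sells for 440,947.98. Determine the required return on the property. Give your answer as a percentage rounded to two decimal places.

D₁ = 32,400.00 × 1.035 = 33,534.0000
P = D₁/(r − g) ⇒ r = D₁/P + g = 33,534.0000/440,947.98 + 0.035 = 0.076050 + 0.035 = 0.111050

11.10%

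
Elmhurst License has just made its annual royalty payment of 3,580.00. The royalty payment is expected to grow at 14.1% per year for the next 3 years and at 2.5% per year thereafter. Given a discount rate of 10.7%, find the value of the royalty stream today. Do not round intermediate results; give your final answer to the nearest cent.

D_1 = 4084.78000
D_2 = 4660.73398
D_3 = 5317.89747
Terminal value at year 3: TV = D_3×(1+g_2)/(r−g_2) = 5450.84491/0.082 = 66473.71839
P_0 = D_1/(1+r)^1 + D_2/(1+r)^2 + D_3/(1+r)^3 + TV/(1+r)^3
    = 3689.95483 + 3803.28678 + 3920.09956 + 49001.24452 = 60414.58569

60414.59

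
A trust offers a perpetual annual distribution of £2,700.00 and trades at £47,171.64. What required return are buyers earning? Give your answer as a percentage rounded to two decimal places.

P = C/r ⇒ r = C/P = £2,700.00/£47,171.64 = 0.057238

5.72%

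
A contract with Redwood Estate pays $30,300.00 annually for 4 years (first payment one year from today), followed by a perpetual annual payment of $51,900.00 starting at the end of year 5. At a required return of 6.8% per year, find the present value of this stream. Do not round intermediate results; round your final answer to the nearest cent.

$689739.98

PV of 4-year annuity: $30,300.00 × [1 − (1+0.068)^−4] / 0.068 = 103097.59690
Perpetuity value at year 4: $51,900.00 / 0.068 = 763235.29412
PV of perpetuity: 763235.29412 / (1+0.068)^4 = 586642.38061
Total PV = 103097.59690 + 586642.38061 = 689739.97751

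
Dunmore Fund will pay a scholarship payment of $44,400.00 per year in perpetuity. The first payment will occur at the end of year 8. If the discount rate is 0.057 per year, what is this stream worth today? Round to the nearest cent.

$528424.81

Value at end of year 7: C / r = $44,400.00 / 0.057 = $778,947.3684
Discount to today: PV = $778,947.3684 / (1 + 0.057)^7 = $778,947.3684 / 1.474093 = $528,424.81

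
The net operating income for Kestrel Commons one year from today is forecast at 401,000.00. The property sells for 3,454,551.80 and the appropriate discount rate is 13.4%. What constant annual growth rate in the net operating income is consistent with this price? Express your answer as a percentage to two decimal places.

P = D₁/(r−g) ⇒ g = r − D₁/P = 0.134 − 401,000.00/3,454,551.80 = 0.017921

1.79%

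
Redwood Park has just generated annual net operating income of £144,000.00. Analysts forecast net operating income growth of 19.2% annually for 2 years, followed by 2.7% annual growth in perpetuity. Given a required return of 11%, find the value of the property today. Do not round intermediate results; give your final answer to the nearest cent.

D_1 = 171648.00000
D_2 = 204604.41600
Terminal value at year 2: TV = D_2×(1+g_2)/(r−g_2) = 210128.73523/0.083 = 2531671.50882
P_0 = D_1/(1+r)^1 + D_2/(1+r)^2 + TV/(1+r)^2
    = 154637.83784 + 166061.53397 + 2054761.39016 = 2375460.76197

£2375460.76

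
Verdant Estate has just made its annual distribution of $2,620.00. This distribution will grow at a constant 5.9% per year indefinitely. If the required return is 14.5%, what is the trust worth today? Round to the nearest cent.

D₁ = D₀ × (1 + g) = $2,620.00 × 1.059 = $2,774.5800
Growing perpetuity: P = D₁ / (r − g) = $2,774.5800 / (0.145 − 0.059) = $32,262.56

$32262.56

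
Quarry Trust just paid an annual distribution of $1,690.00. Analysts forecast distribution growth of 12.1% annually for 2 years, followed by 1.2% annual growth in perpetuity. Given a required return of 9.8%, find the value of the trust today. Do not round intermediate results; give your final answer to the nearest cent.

D_1 = 1894.49000
D_2 = 2123.72329
Terminal value at year 2: TV = D_2×(1+g_2)/(r−g_2) = 2149.20797/0.086 = 24990.79034
P_0 = D_1/(1+r)^1 + D_2/(1+r)^2 + TV/(1+r)^2
    = 1725.40073 + 1761.54300 + 20728.85487 = 24215.79860

$24215.80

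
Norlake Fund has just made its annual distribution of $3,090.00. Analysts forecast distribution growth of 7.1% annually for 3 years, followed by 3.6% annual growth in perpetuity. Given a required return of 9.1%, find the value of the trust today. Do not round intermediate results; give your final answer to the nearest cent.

$63995.97

D_1 = 3309.39000
D_2 = 3544.35669
D_3 = 3796.00601
Terminal value at year 3: TV = D_3×(1+g_2)/(r−g_2) = 3932.66223/0.055 = 71502.94966
P_0 = D_1/(1+r)^1 + D_2/(1+r)^2 + D_3/(1+r)^3 + TV/(1+r)^3
    = 3033.35472 + 2977.74785 + 2923.16036 + 55061.71144 = 63995.97436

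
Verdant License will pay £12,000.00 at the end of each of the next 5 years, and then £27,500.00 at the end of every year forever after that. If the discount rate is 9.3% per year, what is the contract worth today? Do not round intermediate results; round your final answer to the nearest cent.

£235875.72

PV of 5-year annuity: £12,000.00 × [1 − (1+0.093)^−5] / 0.093 = 46314.74137
Perpetuity value at year 5: £27,500.00 / 0.093 = 295698.92473
PV of perpetuity: 295698.92473 / (1+0.093)^5 = 189560.97575
Total PV = 46314.74137 + 189560.97575 = 235875.71712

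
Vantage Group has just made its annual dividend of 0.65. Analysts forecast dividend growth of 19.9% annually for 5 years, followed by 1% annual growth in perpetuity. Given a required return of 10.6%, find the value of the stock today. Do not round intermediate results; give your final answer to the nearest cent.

14.41

D_1 = 0.77935
D_2 = 0.93444
D_3 = 1.12039
D_4 = 1.34335
D_5 = 1.61068
Terminal value at year 5: TV = D_5×(1+g_2)/(r−g_2) = 1.62679/0.096 = 16.94570
P_0 = D_1/(1+r)^1 + D_2/(1+r)^2 + D_3/(1+r)^3 + D_4/(1+r)^4 + D_5/(1+r)^5 + TV/(1+r)^5
    = 0.70466 + 0.76391 + 0.82814 + 0.89778 + 0.97327 + 10.23962 = 14.40738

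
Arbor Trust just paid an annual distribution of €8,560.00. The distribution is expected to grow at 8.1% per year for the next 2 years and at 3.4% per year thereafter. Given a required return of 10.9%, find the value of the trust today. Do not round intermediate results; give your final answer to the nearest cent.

D_1 = 9253.36000
D_2 = 10002.88216
Terminal value at year 2: TV = D_2×(1+g_2)/(r−g_2) = 10342.98015/0.075 = 137906.40205
P_0 = D_1/(1+r)^1 + D_2/(1+r)^2 + TV/(1+r)^2
    = 8343.87737 + 8133.21139 + 112129.87439 = 128606.96315

€128606.96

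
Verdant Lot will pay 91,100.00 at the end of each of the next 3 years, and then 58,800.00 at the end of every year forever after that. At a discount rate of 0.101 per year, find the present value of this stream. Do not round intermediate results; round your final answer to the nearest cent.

PV of 3-year annuity: 91,100.00 × [1 − (1+0.101)^−3] / 0.101 = 226153.96369
Perpetuity value at year 3: 58,800.00 / 0.101 = 582178.21782
PV of perpetuity: 582178.21782 / (1+0.101)^3 = 436208.37078
Total PV = 226153.96369 + 436208.37078 = 662362.33448

662362.33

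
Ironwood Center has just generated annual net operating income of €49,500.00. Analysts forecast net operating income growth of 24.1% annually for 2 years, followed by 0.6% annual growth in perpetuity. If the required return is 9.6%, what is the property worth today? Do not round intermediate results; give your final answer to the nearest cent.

€828899.68

D_1 = 61429.50000
D_2 = 76234.00950
Terminal value at year 2: TV = D_2×(1+g_2)/(r−g_2) = 76691.41356/0.09 = 852126.81730
P_0 = D_1/(1+r)^1 + D_2/(1+r)^2 + TV/(1+r)^2
    = 56048.81387 + 63464.03103 + 709386.83576 = 828899.68066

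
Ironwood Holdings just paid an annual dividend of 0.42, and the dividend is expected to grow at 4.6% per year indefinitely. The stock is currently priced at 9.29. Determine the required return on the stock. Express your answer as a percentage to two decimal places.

D₁ = 0.42 × 1.046 = 0.4393
P = D₁/(r − g) ⇒ r = D₁/P + g = 0.4393/9.29 + 0.046 = 0.047290 + 0.046 = 0.093290

9.33%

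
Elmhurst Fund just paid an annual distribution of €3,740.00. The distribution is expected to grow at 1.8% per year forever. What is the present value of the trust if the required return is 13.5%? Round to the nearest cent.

D₁ = D₀ × (1 + g) = €3,740.00 × 1.018 = €3,807.3200
Growing perpetuity: P = D₁ / (r − g) = €3,807.3200 / (0.135 − 0.018) = €32,541.20

€32541.20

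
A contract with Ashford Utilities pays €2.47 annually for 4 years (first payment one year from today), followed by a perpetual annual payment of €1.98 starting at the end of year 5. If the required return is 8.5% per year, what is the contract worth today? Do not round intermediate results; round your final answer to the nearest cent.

PV of 4-year annuity: €2.47 × [1 − (1+0.085)^−4] / 0.085 = 8.09072
Perpetuity value at year 4: €1.98 / 0.085 = 23.29412
PV of perpetuity: 23.29412 / (1+0.085)^4 = 16.80844
Total PV = 8.09072 + 16.80844 = 24.89916

€24.90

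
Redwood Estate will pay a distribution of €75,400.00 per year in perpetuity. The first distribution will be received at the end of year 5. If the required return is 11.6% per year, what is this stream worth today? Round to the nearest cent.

Value at end of year 4: C / r = €75,400.00 / 0.116 = €650,000.0000
Discount to today: PV = €650,000.0000 / (1 + 0.116)^4 = €650,000.0000 / 1.551161 = €419,041.06

€419041.06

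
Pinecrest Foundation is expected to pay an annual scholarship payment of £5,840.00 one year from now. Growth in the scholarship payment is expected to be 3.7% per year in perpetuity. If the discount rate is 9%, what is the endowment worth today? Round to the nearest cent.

Growing perpetuity: P = D₁ / (r − g) = £5,840.0000 / (0.09 − 0.037) = £110,188.68

£110188.68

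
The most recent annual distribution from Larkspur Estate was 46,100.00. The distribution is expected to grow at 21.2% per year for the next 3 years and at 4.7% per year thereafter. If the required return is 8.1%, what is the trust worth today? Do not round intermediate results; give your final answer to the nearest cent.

D_1 = 55873.20000
D_2 = 67718.31840
D_3 = 82074.60190
Terminal value at year 3: TV = D_3×(1+g_2)/(r−g_2) = 85932.10819/0.034 = 2527414.94677
P_0 = D_1/(1+r)^1 + D_2/(1+r)^2 + D_3/(1+r)^3 + TV/(1+r)^3
    = 51686.58649 + 57950.17838 + 64972.81795 + 2000780.59966 = 2175390.18249

2175390.18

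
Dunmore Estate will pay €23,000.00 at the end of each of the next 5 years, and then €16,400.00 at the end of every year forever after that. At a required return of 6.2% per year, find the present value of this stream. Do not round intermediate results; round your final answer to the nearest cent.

PV of 5-year annuity: €23,000.00 × [1 − (1+0.062)^−5] / 0.062 = 96359.50314
Perpetuity value at year 5: €16,400.00 / 0.062 = 264516.12903
PV of perpetuity: 264516.12903 / (1+0.062)^5 = 195807.61375
Total PV = 96359.50314 + 195807.61375 = 292167.11689

€292167.12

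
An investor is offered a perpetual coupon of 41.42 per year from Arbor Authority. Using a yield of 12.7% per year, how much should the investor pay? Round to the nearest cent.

326.14

Level perpetuity: PV = C / r = 41.42 / 0.127 = 326.14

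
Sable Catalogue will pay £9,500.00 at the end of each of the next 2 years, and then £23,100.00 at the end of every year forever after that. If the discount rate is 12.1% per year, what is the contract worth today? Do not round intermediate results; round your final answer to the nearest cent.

PV of 2-year annuity: £9,500.00 × [1 − (1+0.121)^−2] / 0.121 = 16034.41237
Perpetuity value at year 2: £23,100.00 / 0.121 = 190909.09091
PV of perpetuity: 190909.09091 / (1+0.121)^2 = 151920.15135
Total PV = 16034.41237 + 151920.15135 = 167954.56372

£167954.56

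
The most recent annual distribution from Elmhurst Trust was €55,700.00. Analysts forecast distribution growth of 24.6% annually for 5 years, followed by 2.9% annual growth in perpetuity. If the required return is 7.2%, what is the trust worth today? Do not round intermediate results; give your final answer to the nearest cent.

€3274875.75

D_1 = 69402.20000
D_2 = 86475.14120
D_3 = 107748.02594
D_4 = 134254.04032
D_5 = 167280.53423
Terminal value at year 5: TV = D_5×(1+g_2)/(r−g_2) = 172131.66973/0.043 = 4003062.08664
P_0 = D_1/(1+r)^1 + D_2/(1+r)^2 + D_3/(1+r)^3 + D_4/(1+r)^4 + D_5/(1+r)^5 + TV/(1+r)^5
    = 64740.85821 + 75249.16915 + 87463.12011 + 101659.55938 + 118160.27145 + 2827602.77490 = 3274875.75320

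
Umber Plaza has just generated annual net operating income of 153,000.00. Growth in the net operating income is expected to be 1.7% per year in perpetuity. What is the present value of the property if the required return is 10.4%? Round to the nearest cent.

D₁ = D₀ × (1 + g) = 153,000.00 × 1.017 = 155,601.0000
Growing perpetuity: P = D₁ / (r − g) = 155,601.0000 / (0.104 − 0.017) = 1,788,517.24

1788517.24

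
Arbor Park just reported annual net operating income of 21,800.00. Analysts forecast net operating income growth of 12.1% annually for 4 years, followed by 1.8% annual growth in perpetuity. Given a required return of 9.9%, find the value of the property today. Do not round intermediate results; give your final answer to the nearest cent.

388238.40

D_1 = 24437.80000
D_2 = 27394.77380
D_3 = 30709.54143
D_4 = 34425.39594
Terminal value at year 4: TV = D_4×(1+g_2)/(r−g_2) = 35045.05307/0.081 = 432654.97617
P_0 = D_1/(1+r)^1 + D_2/(1+r)^2 + D_3/(1+r)^3 + D_4/(1+r)^4 + TV/(1+r)^4
    = 22236.39672 + 22681.52932 + 23135.57268 + 23598.70516 + 296586.19573 = 388238.39962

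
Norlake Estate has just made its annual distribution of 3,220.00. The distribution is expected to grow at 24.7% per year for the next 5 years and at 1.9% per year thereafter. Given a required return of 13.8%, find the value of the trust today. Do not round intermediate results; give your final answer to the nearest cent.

D_1 = 4015.34000
D_2 = 5007.12898
D_3 = 6243.88984
D_4 = 7786.13063
D_5 = 9709.30489
Terminal value at year 5: TV = D_5×(1+g_2)/(r−g_2) = 9893.78169/0.119 = 83141.02257
P_0 = D_1/(1+r)^1 + D_2/(1+r)^2 + D_3/(1+r)^3 + D_4/(1+r)^4 + D_5/(1+r)^5 + TV/(1+r)^5
    = 3528.41828 + 3866.37750 + 4236.70715 + 4642.50775 + 5087.17677 + 43561.62293 = 64922.81037

64922.81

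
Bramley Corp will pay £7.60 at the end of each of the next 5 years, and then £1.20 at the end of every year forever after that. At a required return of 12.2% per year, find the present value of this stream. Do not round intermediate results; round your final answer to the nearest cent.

PV of 5-year annuity: £7.60 × [1 − (1+0.122)^−5] / 0.122 = 27.26110
Perpetuity value at year 5: £1.20 / 0.122 = 9.83607
PV of perpetuity: 9.83607 / (1+0.122)^5 = 5.53168
Total PV = 27.26110 + 5.53168 = 32.79278

£32.79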